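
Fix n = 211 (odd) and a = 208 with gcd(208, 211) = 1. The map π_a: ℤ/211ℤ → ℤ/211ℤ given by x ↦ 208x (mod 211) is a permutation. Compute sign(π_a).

+1

Orbit of 52 under x↦208x: [52, 55, 46, 73, 203, 24, 139]… (length divides ord_211(208)).
Cycle lengths of π_208 on ℤ/211ℤ: [105, 105, 1]; 3 cycles in total.
3 cycles on 211: each ℓ→(−1)^(ℓ−1), product (−1)^208 = +1.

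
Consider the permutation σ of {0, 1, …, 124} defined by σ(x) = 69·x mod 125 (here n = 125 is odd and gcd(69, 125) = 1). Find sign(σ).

+1

Trace 26: π^k(26) = [26, 44, 36, 109, 21, 74, 106] for k=0..6.
π_69 has 7 disjoint cycles with lengths [50, 50, 10, 10, 2, 2, 1] on {0,…,124}.
7 cycles on 125: each ℓ→(−1)^(ℓ−1), product (−1)^118 = +1.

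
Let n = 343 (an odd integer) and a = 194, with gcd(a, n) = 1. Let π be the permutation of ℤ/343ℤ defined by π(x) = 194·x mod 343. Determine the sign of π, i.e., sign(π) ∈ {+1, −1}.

Orbit of 94 under x↦194x: [94, 57, 82, 130, 181, 128, 136]… (length divides ord_343(194)).
Cycle lengths of π_194 on ℤ/343ℤ: [294, 42, 6, 1]; 4 cycles in total.
n − c = 343 − 4 = 339; sign = (−1)^339 = -1.

-1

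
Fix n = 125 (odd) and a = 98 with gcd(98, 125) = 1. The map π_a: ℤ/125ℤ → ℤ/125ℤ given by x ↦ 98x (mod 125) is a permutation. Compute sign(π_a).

Trace 78: π^k(78) = [78, 19, 112, 101, 23, 4, 17] for k=0..6.
Decompose π into cycles: lengths [100, 20, 4, 1] (4 cycles, including the fixed point 0).
n − c = 125 − 4 = 121; sign = (−1)^121 = -1.

-1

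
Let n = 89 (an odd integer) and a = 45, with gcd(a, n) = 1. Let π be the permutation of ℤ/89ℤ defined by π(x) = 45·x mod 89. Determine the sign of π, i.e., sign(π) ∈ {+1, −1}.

Orbit of 1 under x↦45x: [1, 45, 67, 78, 39, 64, 32]… (length divides ord_89(45)).
Cycle type of π: 11×8 + 1; total 9 cycles.
sign(π) = (−1)^{n − #cycles} = (−1)^{89−9} = (−1)^80 = +1.
Check: (45/89) = +1 by Zolotarev.

+1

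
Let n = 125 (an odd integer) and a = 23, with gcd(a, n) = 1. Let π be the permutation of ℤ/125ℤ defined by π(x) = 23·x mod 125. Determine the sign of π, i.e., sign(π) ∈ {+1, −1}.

-1

Trace 24: π^k(24) = [24, 52, 71, 8, 59, 107, 86] for k=0..6.
4 cycles of lengths [100, 20, 4, 1].
Σ(ℓ_i−1) = 125−4 = 121; sign = (−1)^121 = -1.
Zolotarev: (23|125) = -1, matching the cycle-count sign.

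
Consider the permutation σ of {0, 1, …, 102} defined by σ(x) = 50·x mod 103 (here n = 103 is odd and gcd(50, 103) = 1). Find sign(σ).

Trace 100: π^k(100) = [100, 56, 19, 23, 17, 26, 64] for k=0..6.
The orbit structure of x ↦ 50x mod 103: 3 orbits of sizes [51, 51, 1].
n − c = 103 − 3 = 100; sign = (−1)^100 = +1.
Check: (50/103) = +1 by Zolotarev.

+1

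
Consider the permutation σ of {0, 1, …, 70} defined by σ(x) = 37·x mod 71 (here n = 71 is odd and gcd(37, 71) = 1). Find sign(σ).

Orbit of 45 under x↦37x: [45, 32, 48, 1, 37, 20, 30]… (length divides ord_71(37)).
Cycle lengths of π_37 on ℤ/71ℤ: [7, 7, 7, 7, 7, 7, 7, 7, 7, 7, 1]; 11 cycles in total.
n − c = 71 − 11 = 60; sign = (−1)^60 = +1.

+1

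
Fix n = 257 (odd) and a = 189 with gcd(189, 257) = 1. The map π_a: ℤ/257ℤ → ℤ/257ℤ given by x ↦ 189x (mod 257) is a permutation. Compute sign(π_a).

+1

Orbit of 197 under x↦189x: [197, 225, 120, 64, 17, 129, 223]… (length divides ord_257(189)).
Cycle lengths of π_189 on ℤ/257ℤ: [32, 32, 32, 32, 32, 32, 32, 32, 1]; 9 cycles in total.
9 cycles on 257: each ℓ→(−1)^(ℓ−1), product (−1)^248 = +1.
The Jacobi symbol (189|257) = +1 (Zolotarev) agrees.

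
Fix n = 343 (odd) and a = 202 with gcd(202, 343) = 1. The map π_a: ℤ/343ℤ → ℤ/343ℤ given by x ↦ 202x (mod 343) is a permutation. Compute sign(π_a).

-1

Orbit of 316 under x↦202x: [316, 34, 8, 244, 239, 258, 323]… (length divides ord_343(202)).
The orbit structure of x ↦ 202x mod 343: 10 orbits of sizes [98, 98, 98, 14, 14, 14, 2, 2, 2, 1].
sign(π) = (−1)^{n − #cycles} = (−1)^{343−10} = (−1)^333 = -1.
Check: (202/343) = -1 by Zolotarev.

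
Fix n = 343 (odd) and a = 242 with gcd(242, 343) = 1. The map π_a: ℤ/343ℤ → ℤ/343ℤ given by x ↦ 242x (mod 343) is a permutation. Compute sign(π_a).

+1

Trace 275: π^k(275) = [275, 8, 221, 317, 225, 256, 212] for k=0..6.
The orbit structure of x ↦ 242x mod 343: 7 orbits of sizes [147, 147, 21, 21, 3, 3, 1].
Σ(ℓ_i−1) = 343−7 = 336; sign = (−1)^336 = +1.
Via Zolotarev, sign(π_{242}) = (242|343) = +1.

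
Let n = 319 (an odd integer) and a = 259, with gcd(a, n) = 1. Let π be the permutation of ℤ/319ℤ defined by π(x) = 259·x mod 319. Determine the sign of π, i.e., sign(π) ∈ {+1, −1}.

Orbit of 271 under x↦259x: [271, 9, 98, 181, 305, 202, 2]… (length divides ord_319(259)).
Decompose π into cycles: lengths [140, 140, 28, 10, 1] (5 cycles, including the fixed point 0).
319 − 5 = 314 transpositions; sign(π) = (−1)^314 = +1.

+1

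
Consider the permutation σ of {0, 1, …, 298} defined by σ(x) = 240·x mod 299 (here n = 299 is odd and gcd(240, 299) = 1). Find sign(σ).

+1

Orbit of 275 under x↦240x: [275, 220, 176, 81, 5, 4, 63]… (length divides ord_299(240)).
Cycle type of π: 132×2 + 22 + 12 + 1; total 5 cycles.
5 cycles on 299: each ℓ→(−1)^(ℓ−1), product (−1)^294 = +1.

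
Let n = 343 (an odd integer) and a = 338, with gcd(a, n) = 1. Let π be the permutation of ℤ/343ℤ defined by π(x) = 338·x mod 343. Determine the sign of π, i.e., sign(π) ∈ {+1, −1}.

Start at x=316: 316 → 135 → 11 → 288 → 275 → 340 → 15 → … (one orbit).
Cycle type of π: 147×2 + 21×2 + 3×2 + 1; total 7 cycles.
7 cycles on 343: each ℓ→(−1)^(ℓ−1), product (−1)^336 = +1.

+1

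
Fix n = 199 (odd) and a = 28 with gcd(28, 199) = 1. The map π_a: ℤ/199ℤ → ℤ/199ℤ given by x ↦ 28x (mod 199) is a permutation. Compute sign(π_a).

Start at x=157: 157 → 18 → 106 → 182 → 121 → 5 → 140 → … (one orbit).
π_28 has 7 disjoint cycles with lengths [33, 33, 33, 33, 33, 33, 1] on {0,…,198}.
n − c = 199 − 7 = 192; sign = (−1)^192 = +1.
Via Zolotarev, sign(π_{28}) = (28|199) = +1.

+1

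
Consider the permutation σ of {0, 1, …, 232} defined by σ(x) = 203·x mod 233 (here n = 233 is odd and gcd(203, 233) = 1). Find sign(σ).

+1

Orbit of 89 under x↦203x: [89, 126, 181, 162, 33, 175, 109]… (length divides ord_233(203)).
Cycle lengths of π_203 on ℤ/233ℤ: [116, 116, 1]; 3 cycles in total.
3 cycles on 233: each ℓ→(−1)^(ℓ−1), product (−1)^230 = +1.
The Jacobi symbol (203|233) = +1 (Zolotarev) agrees.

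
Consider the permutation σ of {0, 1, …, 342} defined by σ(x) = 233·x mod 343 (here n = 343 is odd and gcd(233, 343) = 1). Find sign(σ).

Orbit of 296 under x↦233x: [296, 25, 337, 317, 116, 274, 44]… (length divides ord_343(233)).
The orbit structure of x ↦ 233x mod 343: 7 orbits of sizes [147, 147, 21, 21, 3, 3, 1].
n − c = 343 − 7 = 336; sign = (−1)^336 = +1.
Zolotarev: (233|343) = +1, matching the cycle-count sign.

+1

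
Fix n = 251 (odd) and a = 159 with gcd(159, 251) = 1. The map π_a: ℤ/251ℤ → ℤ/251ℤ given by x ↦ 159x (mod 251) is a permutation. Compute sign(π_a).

-1

Orbit of 25 under x↦159x: [25, 210, 7, 109, 12, 151, 164]… (length divides ord_251(159)).
π_159 has 2 disjoint cycles with lengths [250, 1] on {0,…,250}.
2 cycles on 251: each ℓ→(−1)^(ℓ−1), product (−1)^249 = -1.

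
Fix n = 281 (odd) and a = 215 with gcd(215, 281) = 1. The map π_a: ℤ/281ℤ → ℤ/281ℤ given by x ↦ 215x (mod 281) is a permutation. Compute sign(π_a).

Trace 128: π^k(128) = [128, 263, 64, 272, 32, 136, 16] for k=0..6.
Decompose π into cycles: lengths [140, 140, 1] (3 cycles, including the fixed point 0).
sign(π) = (−1)^{n − #cycles} = (−1)^{281−3} = (−1)^278 = +1.

+1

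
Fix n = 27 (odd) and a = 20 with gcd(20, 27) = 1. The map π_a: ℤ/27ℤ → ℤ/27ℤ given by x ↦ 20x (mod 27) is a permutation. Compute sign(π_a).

Trace 19: π^k(19) = [19, 2, 13, 17, 16, 23, 1] for k=0..6.
The orbit structure of x ↦ 20x mod 27: 4 orbits of sizes [18, 6, 2, 1].
Σ(ℓ_i−1) = 27−4 = 23; sign = (−1)^23 = -1.
Check: (20/27) = -1 by Zolotarev.

-1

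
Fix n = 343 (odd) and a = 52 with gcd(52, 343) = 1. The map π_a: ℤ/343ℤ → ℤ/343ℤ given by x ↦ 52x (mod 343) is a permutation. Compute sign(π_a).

-1

Orbit of 6 under x↦52x: [6, 312, 103, 211, 339, 135, 160]… (length divides ord_343(52)).
Decompose π into cycles: lengths [294, 42, 6, 1] (4 cycles, including the fixed point 0).
4 cycles on 343: each ℓ→(−1)^(ℓ−1), product (−1)^339 = -1.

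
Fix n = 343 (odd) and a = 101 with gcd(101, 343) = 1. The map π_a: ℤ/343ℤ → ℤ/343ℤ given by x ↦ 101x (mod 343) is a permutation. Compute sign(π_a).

-1

Start at x=142: 142 → 279 → 53 → 208 → 85 → 10 → 324 → … (one orbit).
Cycle type of π: 294 + 42 + 6 + 1; total 4 cycles.
sign(π) = (−1)^{n − #cycles} = (−1)^{343−4} = (−1)^339 = -1.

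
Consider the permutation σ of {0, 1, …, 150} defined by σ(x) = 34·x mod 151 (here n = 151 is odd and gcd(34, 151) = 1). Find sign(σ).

+1

Trace 110: π^k(110) = [110, 116, 18, 8, 121, 37, 50] for k=0..6.
3 cycles of lengths [75, 75, 1].
151 − 3 = 148 transpositions; sign(π) = (−1)^148 = +1.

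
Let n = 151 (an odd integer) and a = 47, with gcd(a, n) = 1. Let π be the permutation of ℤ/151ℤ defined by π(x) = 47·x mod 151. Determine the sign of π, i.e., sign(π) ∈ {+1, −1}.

Orbit of 76 under x↦47x: [76, 99, 123, 43, 58, 8, 74]… (length divides ord_151(47)).
Cycle type of π: 75×2 + 1; total 3 cycles.
3 cycles on 151: each ℓ→(−1)^(ℓ−1), product (−1)^148 = +1.

+1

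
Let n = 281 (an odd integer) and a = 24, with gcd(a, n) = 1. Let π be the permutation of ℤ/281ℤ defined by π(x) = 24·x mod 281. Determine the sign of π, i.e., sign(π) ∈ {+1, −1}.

-1

Orbit of 197 under x↦24x: [197, 232, 229, 157, 115, 231, 205]… (length divides ord_281(24)).
2 cycles of lengths [280, 1].
Σ(ℓ_i−1) = 281−2 = 279; sign = (−1)^279 = -1.
(24|281)_J = -1 (Zolotarev's lemma cross-check).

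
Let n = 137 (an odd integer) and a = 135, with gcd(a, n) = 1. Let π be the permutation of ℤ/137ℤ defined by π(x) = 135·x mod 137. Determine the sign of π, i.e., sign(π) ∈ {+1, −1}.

+1

Orbit of 136 under x↦135x: [136, 2, 133, 8, 121, 32, 73]… (length divides ord_137(135)).
Decompose π into cycles: lengths [68, 68, 1] (3 cycles, including the fixed point 0).
With 3 cycles on 137 points, sign = (−1)^{137−3} = +1.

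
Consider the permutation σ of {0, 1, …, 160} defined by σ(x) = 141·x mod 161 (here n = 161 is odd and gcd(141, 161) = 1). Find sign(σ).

Orbit of 71 under x↦141x: [71, 29, 64, 8, 1, 141, 78]… (length divides ord_161(141)).
Cycle lengths of π_141 on ℤ/161ℤ: [11, 11, 11, 11, 11, 11, 11, 11, 11, 11, 11, 11, 11, 11, 1, 1, 1, 1, 1, 1, 1]; 21 cycles in total.
161 − 21 = 140 transpositions; sign(π) = (−1)^140 = +1.

+1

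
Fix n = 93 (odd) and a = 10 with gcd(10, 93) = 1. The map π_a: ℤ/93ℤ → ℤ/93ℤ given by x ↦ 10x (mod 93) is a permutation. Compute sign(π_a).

+1

Start at x=4: 4 → 40 → 28 → 1 → 10 → 7 → 70 → … (one orbit).
π_10 has 9 disjoint cycles with lengths [15, 15, 15, 15, 15, 15, 1, 1, 1] on {0,…,92}.
Σ(ℓ_i−1) = 93−9 = 84; sign = (−1)^84 = +1.
Check: (10/93) = +1 by Zolotarev.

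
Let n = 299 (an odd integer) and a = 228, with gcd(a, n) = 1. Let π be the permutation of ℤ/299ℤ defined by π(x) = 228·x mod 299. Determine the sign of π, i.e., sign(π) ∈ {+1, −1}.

+1

Start at x=145: 145 → 170 → 189 → 36 → 135 → 282 → 11 → … (one orbit).
Decompose π into cycles: lengths [132, 132, 22, 12, 1] (5 cycles, including the fixed point 0).
299 − 5 = 294 transpositions; sign(π) = (−1)^294 = +1.
The Jacobi symbol (228|299) = +1 (Zolotarev) agrees.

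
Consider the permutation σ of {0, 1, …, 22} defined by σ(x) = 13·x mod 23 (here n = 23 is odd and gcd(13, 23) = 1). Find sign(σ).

+1

Trace 16: π^k(16) = [16, 1, 13, 8, 12, 18, 4] for k=0..6.
π_13 has 3 disjoint cycles with lengths [11, 11, 1] on {0,…,22}.
With 3 cycles on 23 points, sign = (−1)^{23−3} = +1.
Via Zolotarev, sign(π_{13}) = (13|23) = +1.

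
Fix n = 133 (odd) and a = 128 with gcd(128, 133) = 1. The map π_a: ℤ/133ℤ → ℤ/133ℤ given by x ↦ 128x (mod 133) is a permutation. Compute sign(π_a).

-1

Start at x=128: 128 → 25 → 8 → 93 → 67 → 64 → 79 → … (one orbit).
Cycle lengths of π_128 on ℤ/133ℤ: [18, 18, 18, 18, 18, 18, 18, 3, 3, 1]; 10 cycles in total.
sign(π) = (−1)^{n − #cycles} = (−1)^{133−10} = (−1)^123 = -1.
(128|133)_J = -1 (Zolotarev's lemma cross-check).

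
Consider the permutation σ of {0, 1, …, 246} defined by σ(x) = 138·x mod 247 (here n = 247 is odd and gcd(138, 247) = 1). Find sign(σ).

Start at x=196: 196 → 125 → 207 → 161 → 235 → 73 → 194 → … (one orbit).
π_138 has 12 disjoint cycles with lengths [36, 36, 36, 36, 36, 36, 9, 9, 4, 4, 4, 1] on {0,…,246}.
n − c = 247 − 12 = 235; sign = (−1)^235 = -1.

-1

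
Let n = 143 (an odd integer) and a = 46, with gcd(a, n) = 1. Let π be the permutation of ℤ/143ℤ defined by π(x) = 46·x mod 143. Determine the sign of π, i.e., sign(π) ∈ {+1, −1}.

Trace 98: π^k(98) = [98, 75, 18, 113, 50, 12, 123] for k=0..6.
Cycle type of π: 60×2 + 12 + 10 + 1; total 5 cycles.
sign(π) = (−1)^{n − #cycles} = (−1)^{143−5} = (−1)^138 = +1.

+1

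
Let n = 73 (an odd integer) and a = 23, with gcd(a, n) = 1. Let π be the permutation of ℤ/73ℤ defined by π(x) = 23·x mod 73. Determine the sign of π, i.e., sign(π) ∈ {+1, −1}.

+1

Trace 4: π^k(4) = [4, 19, 72, 50, 55, 24, 41] for k=0..6.
Decompose π into cycles: lengths [36, 36, 1] (3 cycles, including the fixed point 0).
3 cycles on 73: each ℓ→(−1)^(ℓ−1), product (−1)^70 = +1.
The Jacobi symbol (23|73) = +1 (Zolotarev) agrees.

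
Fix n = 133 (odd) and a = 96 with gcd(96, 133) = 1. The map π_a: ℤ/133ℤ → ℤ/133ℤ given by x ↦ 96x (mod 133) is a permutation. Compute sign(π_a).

Start at x=20: 20 → 58 → 115 → 1 → 96 → 39 → 20 (one orbit).
38 cycles of lengths [6, 6, 6, 6, 6, 6, 6, 6, 6, 6, 6, 6, 6, 6, 6, 6, 6, 6, 6, 1, 1, 1, 1, 1, 1, 1, 1, 1, 1, 1, 1, 1, 1, 1, 1, 1, 1, 1].
38 cycles on 133: each ℓ→(−1)^(ℓ−1), product (−1)^95 = -1.

-1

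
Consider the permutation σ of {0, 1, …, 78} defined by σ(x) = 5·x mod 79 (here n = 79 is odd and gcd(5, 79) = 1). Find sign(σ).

+1

Trace 10: π^k(10) = [10, 50, 13, 65, 9, 45, 67] for k=0..6.
π_5 has 3 disjoint cycles with lengths [39, 39, 1] on {0,…,78}.
79 − 3 = 76 transpositions; sign(π) = (−1)^76 = +1.
(5|79)_J = +1 (Zolotarev's lemma cross-check).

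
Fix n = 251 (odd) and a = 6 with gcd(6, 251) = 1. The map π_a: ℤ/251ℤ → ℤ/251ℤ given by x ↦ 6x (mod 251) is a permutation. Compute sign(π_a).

-1

Orbit of 163 under x↦6x: [163, 225, 95, 68, 157, 189, 130]… (length divides ord_251(6)).
2 cycles of lengths [250, 1].
With 2 cycles on 251 points, sign = (−1)^{251−2} = -1.
Zolotarev: (6|251) = -1, matching the cycle-count sign.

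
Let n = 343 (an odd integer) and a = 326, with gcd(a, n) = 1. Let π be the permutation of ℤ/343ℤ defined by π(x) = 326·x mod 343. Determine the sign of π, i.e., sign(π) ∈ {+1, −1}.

+1

Orbit of 197 under x↦326x: [197, 81, 338, 85, 270, 212, 169]… (length divides ord_343(326)).
π_326 has 7 disjoint cycles with lengths [147, 147, 21, 21, 3, 3, 1] on {0,…,342}.
n − c = 343 − 7 = 336; sign = (−1)^336 = +1.
Via Zolotarev, sign(π_{326}) = (326|343) = +1.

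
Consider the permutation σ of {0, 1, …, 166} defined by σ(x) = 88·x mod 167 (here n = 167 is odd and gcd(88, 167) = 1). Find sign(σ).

+1

Trace 9: π^k(9) = [9, 124, 57, 6, 27, 38, 4] for k=0..6.
Decompose π into cycles: lengths [83, 83, 1] (3 cycles, including the fixed point 0).
167 − 3 = 164 transpositions; sign(π) = (−1)^164 = +1.
The Jacobi symbol (88|167) = +1 (Zolotarev) agrees.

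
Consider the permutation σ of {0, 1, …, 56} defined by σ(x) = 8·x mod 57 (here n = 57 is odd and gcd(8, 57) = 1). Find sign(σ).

Trace 8: π^k(8) = [8, 7, 56, 49, 50, 1] for k=0..5.
Decompose π into cycles: lengths [6, 6, 6, 6, 6, 6, 6, 6, 6, 2, 1] (11 cycles, including the fixed point 0).
11 cycles on 57: each ℓ→(−1)^(ℓ−1), product (−1)^46 = +1.

+1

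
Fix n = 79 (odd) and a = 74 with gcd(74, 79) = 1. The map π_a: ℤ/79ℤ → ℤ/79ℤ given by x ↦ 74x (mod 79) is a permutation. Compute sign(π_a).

-1

Start at x=31: 31 → 3 → 64 → 75 → 20 → 58 → 26 → … (one orbit).
Decompose π into cycles: lengths [78, 1] (2 cycles, including the fixed point 0).
sign(π) = (−1)^{n − #cycles} = (−1)^{79−2} = (−1)^77 = -1.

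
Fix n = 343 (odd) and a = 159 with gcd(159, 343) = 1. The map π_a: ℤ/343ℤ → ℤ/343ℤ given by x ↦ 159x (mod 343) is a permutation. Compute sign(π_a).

-1

Start at x=13: 13 → 9 → 59 → 120 → 215 → 228 → 237 → … (one orbit).
The orbit structure of x ↦ 159x mod 343: 4 orbits of sizes [294, 42, 6, 1].
With 4 cycles on 343 points, sign = (−1)^{343−4} = -1.
The Jacobi symbol (159|343) = -1 (Zolotarev) agrees.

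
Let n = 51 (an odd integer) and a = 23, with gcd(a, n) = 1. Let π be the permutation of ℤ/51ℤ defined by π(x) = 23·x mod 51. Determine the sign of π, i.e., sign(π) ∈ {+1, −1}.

+1

Trace 14: π^k(14) = [14, 16, 11, 49, 5, 13, 44] for k=0..6.
The orbit structure of x ↦ 23x mod 51: 5 orbits of sizes [16, 16, 16, 2, 1].
5 cycles on 51: each ℓ→(−1)^(ℓ−1), product (−1)^46 = +1.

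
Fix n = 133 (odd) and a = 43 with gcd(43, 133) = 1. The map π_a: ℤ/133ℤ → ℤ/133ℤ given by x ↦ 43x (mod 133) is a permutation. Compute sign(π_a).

Orbit of 92 under x↦43x: [92, 99, 1, 43, 120, 106, 36]… (length divides ord_133(43)).
Cycle type of π: 9×14 + 1×7; total 21 cycles.
sign(π) = (−1)^{n − #cycles} = (−1)^{133−21} = (−1)^112 = +1.
Zolotarev: (43|133) = +1, matching the cycle-count sign.

+1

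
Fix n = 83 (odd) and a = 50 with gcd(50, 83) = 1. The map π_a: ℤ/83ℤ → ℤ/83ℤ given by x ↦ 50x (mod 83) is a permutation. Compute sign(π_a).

-1

Trace 49: π^k(49) = [49, 43, 75, 15, 3, 67, 30] for k=0..6.
Cycle type of π: 82 + 1; total 2 cycles.
n − c = 83 − 2 = 81; sign = (−1)^81 = -1.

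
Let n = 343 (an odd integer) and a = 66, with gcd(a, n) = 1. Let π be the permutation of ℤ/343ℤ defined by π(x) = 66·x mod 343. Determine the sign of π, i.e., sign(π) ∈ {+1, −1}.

-1

Start at x=244: 244 → 326 → 250 → 36 → 318 → 65 → 174 → … (one orbit).
Cycle type of π: 294 + 42 + 6 + 1; total 4 cycles.
With 4 cycles on 343 points, sign = (−1)^{343−4} = -1.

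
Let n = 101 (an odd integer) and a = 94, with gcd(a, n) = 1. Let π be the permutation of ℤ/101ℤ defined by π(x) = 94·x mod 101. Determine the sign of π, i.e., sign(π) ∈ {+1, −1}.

Start at x=60: 60 → 85 → 11 → 24 → 34 → 65 → 50 → … (one orbit).
2 cycles of lengths [100, 1].
n − c = 101 − 2 = 99; sign = (−1)^99 = -1.

-1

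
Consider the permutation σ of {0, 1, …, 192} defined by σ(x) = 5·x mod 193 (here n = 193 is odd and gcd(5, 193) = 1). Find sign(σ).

Start at x=7: 7 → 35 → 175 → 103 → 129 → 66 → 137 → … (one orbit).
Decompose π into cycles: lengths [192, 1] (2 cycles, including the fixed point 0).
n − c = 193 − 2 = 191; sign = (−1)^191 = -1.

-1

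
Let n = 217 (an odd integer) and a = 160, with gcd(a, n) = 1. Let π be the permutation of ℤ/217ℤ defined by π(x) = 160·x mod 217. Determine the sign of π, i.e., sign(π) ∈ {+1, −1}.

-1

Trace 118: π^k(118) = [118, 1, 160, 211, 125, 36] for k=0..5.
Cycle type of π: 6×30 + 3×10 + 2×3 + 1; total 44 cycles.
With 44 cycles on 217 points, sign = (−1)^{217−44} = -1.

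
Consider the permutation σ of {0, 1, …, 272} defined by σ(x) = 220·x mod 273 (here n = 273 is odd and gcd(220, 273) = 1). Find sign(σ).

-1

Orbit of 1 under x↦220x: [1, 220, 79, 181, 235, 103]… (length divides ord_273(220)).
Decompose π into cycles: lengths [6, 6, 6, 6, 6, 6, 6, 6, 6, 6, 6, 6, 6, 6, 6, 6, 6, 6, 6, 6, 6, 6, 6, 6, 6, 6, 6, 6, 6, 6, 6, 6, 6, 6, 6, 6, 6, 6, 6, 2, 2, 2, 2, 2, 2, 2, 2, 2, 2, 2, 2, 2, 2, 2, 2, 2, 2, 1, 1, 1] (60 cycles, including the fixed point 0).
sign(π) = (−1)^{n − #cycles} = (−1)^{273−60} = (−1)^213 = -1.
Zolotarev: (220|273) = -1, matching the cycle-count sign.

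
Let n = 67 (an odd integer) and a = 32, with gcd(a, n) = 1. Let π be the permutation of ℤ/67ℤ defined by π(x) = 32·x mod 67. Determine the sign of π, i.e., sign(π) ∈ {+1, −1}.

Trace 31: π^k(31) = [31, 54, 53, 21, 2, 64, 38] for k=0..6.
The orbit structure of x ↦ 32x mod 67: 2 orbits of sizes [66, 1].
67 − 2 = 65 transpositions; sign(π) = (−1)^65 = -1.
Zolotarev: (32|67) = -1, matching the cycle-count sign.

-1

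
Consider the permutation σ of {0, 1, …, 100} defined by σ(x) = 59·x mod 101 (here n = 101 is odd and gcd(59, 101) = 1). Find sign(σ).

-1

Start at x=62: 62 → 22 → 86 → 24 → 2 → 17 → 94 → … (one orbit).
π_59 has 2 disjoint cycles with lengths [100, 1] on {0,…,100}.
2 cycles on 101: each ℓ→(−1)^(ℓ−1), product (−1)^99 = -1.
The Jacobi symbol (59|101) = -1 (Zolotarev) agrees.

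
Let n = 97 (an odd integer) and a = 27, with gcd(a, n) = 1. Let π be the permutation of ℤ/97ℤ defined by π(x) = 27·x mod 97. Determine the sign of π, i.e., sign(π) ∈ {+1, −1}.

+1

Start at x=89: 89 → 75 → 85 → 64 → 79 → 96 → 70 → … (one orbit).
π_27 has 7 disjoint cycles with lengths [16, 16, 16, 16, 16, 16, 1] on {0,…,96}.
n − c = 97 − 7 = 90; sign = (−1)^90 = +1.
Via Zolotarev, sign(π_{27}) = (27|97) = +1.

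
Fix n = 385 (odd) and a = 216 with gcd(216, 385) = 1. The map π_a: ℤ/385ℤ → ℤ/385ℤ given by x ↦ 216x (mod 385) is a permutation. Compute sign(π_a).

Orbit of 36 under x↦216x: [36, 76, 246, 6, 141, 41, 1]… (length divides ord_385(216)).
55 cycles of lengths [10, 10, 10, 10, 10, 10, 10, 10, 10, 10, 10, 10, 10, 10, 10, 10, 10, 10, 10, 10, 10, 10, 10, 10, 10, 10, 10, 10, 10, 10, 10, 10, 10, 10, 10, 2, 2, 2, 2, 2, 2, 2, 2, 2, 2, 2, 2, 2, 2, 2, 1, 1, 1, 1, 1].
55 cycles on 385: each ℓ→(−1)^(ℓ−1), product (−1)^330 = +1.

+1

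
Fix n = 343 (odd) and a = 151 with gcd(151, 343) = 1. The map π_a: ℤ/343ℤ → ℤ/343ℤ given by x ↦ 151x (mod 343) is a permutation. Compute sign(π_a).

Trace 254: π^k(254) = [254, 281, 242, 184, 1, 151, 163] for k=0..6.
7 cycles of lengths [147, 147, 21, 21, 3, 3, 1].
n − c = 343 − 7 = 336; sign = (−1)^336 = +1.
Via Zolotarev, sign(π_{151}) = (151|343) = +1.

+1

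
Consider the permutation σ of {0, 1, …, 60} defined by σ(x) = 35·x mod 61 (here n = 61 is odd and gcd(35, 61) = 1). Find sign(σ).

-1

Trace 1: π^k(1) = [1, 35, 5, 53, 25, 21, 3] for k=0..6.
Decompose π into cycles: lengths [60, 1] (2 cycles, including the fixed point 0).
2 cycles on 61: each ℓ→(−1)^(ℓ−1), product (−1)^59 = -1.
The Jacobi symbol (35|61) = -1 (Zolotarev) agrees.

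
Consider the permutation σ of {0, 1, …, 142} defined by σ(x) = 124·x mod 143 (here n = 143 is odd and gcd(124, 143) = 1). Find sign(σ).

-1

Orbit of 69 under x↦124x: [69, 119, 27, 59, 23, 135, 9]… (length divides ord_143(124)).
Cycle type of π: 60×2 + 12 + 5×2 + 1; total 6 cycles.
sign(π) = (−1)^{n − #cycles} = (−1)^{143−6} = (−1)^137 = -1.
The Jacobi symbol (124|143) = -1 (Zolotarev) agrees.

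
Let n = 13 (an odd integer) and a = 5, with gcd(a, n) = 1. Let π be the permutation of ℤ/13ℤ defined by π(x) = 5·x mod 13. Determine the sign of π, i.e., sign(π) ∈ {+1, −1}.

Start at x=5: 5 → 12 → 8 → 1 → 5 (one orbit).
4 cycles of lengths [4, 4, 4, 1].
With 4 cycles on 13 points, sign = (−1)^{13−4} = -1.

-1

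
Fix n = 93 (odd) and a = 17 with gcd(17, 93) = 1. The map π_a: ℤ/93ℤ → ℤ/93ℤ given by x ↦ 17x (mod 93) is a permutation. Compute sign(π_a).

+1

Trace 19: π^k(19) = [19, 44, 4, 68, 40, 29, 28] for k=0..6.
Cycle type of π: 30×3 + 2 + 1; total 5 cycles.
Σ(ℓ_i−1) = 93−5 = 88; sign = (−1)^88 = +1.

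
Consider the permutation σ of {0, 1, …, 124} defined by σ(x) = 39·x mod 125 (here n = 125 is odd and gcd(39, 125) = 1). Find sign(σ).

Orbit of 46 under x↦39x: [46, 44, 91, 49, 36, 29, 6]… (length divides ord_125(39)).
Cycle lengths of π_39 on ℤ/125ℤ: [50, 50, 10, 10, 2, 2, 1]; 7 cycles in total.
Σ(ℓ_i−1) = 125−7 = 118; sign = (−1)^118 = +1.
Zolotarev: (39|125) = +1, matching the cycle-count sign.

+1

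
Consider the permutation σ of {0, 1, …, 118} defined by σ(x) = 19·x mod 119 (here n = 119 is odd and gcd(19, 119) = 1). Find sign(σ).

-1

Start at x=94: 94 → 1 → 19 → 4 → 76 → 16 → 66 → … (one orbit).
π_19 has 8 disjoint cycles with lengths [24, 24, 24, 24, 8, 8, 6, 1] on {0,…,118}.
n − c = 119 − 8 = 111; sign = (−1)^111 = -1.
Via Zolotarev, sign(π_{19}) = (19|119) = -1.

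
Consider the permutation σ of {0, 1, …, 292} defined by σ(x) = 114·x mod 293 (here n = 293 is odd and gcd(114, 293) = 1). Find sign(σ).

-1

Trace 88: π^k(88) = [88, 70, 69, 248, 144, 8, 33] for k=0..6.
Cycle lengths of π_114 on ℤ/293ℤ: [292, 1]; 2 cycles in total.
293 − 2 = 291 transpositions; sign(π) = (−1)^291 = -1.
Zolotarev: (114|293) = -1, matching the cycle-count sign.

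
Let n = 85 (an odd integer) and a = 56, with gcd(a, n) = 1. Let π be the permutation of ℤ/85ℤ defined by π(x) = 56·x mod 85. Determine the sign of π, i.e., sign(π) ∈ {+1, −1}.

-1

Trace 11: π^k(11) = [11, 21, 71, 66, 41, 1, 56] for k=0..6.
The orbit structure of x ↦ 56x mod 85: 10 orbits of sizes [16, 16, 16, 16, 16, 1, 1, 1, 1, 1].
10 cycles on 85: each ℓ→(−1)^(ℓ−1), product (−1)^75 = -1.
Via Zolotarev, sign(π_{56}) = (56|85) = -1.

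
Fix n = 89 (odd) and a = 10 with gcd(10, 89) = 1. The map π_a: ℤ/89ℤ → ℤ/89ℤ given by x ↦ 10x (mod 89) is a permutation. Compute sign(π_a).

Orbit of 57 under x↦10x: [57, 36, 4, 40, 44, 84, 39]… (length divides ord_89(10)).
π_10 has 3 disjoint cycles with lengths [44, 44, 1] on {0,…,88}.
Σ(ℓ_i−1) = 89−3 = 86; sign = (−1)^86 = +1.

+1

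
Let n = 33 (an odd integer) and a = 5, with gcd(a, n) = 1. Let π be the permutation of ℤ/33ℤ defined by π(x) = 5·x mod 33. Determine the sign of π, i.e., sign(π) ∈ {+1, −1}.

Trace 16: π^k(16) = [16, 14, 4, 20, 1, 5, 25] for k=0..6.
6 cycles of lengths [10, 10, 5, 5, 2, 1].
With 6 cycles on 33 points, sign = (−1)^{33−6} = -1.

-1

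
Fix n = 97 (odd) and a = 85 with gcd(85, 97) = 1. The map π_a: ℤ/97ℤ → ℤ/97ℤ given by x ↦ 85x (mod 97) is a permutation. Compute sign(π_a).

Orbit of 79 under x↦85x: [79, 22, 27, 64, 8, 1, 85]… (length divides ord_97(85)).
7 cycles of lengths [16, 16, 16, 16, 16, 16, 1].
97 − 7 = 90 transpositions; sign(π) = (−1)^90 = +1.

+1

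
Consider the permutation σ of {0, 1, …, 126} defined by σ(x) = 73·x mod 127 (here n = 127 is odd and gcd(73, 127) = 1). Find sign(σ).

Start at x=61: 61 → 8 → 76 → 87 → 1 → 73 → 122 → … (one orbit).
Cycle type of π: 21×6 + 1; total 7 cycles.
With 7 cycles on 127 points, sign = (−1)^{127−7} = +1.
Check: (73/127) = +1 by Zolotarev.

+1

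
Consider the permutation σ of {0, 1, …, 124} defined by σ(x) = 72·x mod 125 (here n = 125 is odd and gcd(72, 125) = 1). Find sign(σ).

-1

Start at x=72: 72 → 59 → 123 → 106 → 7 → 4 → 38 → … (one orbit).
π_72 has 4 disjoint cycles with lengths [100, 20, 4, 1] on {0,…,124}.
sign(π) = (−1)^{n − #cycles} = (−1)^{125−4} = (−1)^121 = -1.
(72|125)_J = -1 (Zolotarev's lemma cross-check).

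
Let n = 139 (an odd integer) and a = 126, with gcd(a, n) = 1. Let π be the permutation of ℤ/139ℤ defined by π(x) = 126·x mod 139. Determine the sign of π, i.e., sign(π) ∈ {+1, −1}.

-1

Orbit of 109 under x↦126x: [109, 112, 73, 24, 105, 25, 92]… (length divides ord_139(126)).
Decompose π into cycles: lengths [138, 1] (2 cycles, including the fixed point 0).
With 2 cycles on 139 points, sign = (−1)^{139−2} = -1.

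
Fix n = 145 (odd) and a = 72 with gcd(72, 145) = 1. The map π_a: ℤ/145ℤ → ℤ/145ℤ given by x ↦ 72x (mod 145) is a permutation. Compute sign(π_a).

Orbit of 32 under x↦72x: [32, 129, 8, 141, 2, 144, 73]… (length divides ord_145(72)).
π_72 has 7 disjoint cycles with lengths [28, 28, 28, 28, 28, 4, 1] on {0,…,144}.
n − c = 145 − 7 = 138; sign = (−1)^138 = +1.
(72|145)_J = +1 (Zolotarev's lemma cross-check).

+1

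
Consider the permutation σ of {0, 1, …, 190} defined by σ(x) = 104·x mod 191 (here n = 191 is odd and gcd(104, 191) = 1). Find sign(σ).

Trace 64: π^k(64) = [64, 162, 40, 149, 25, 117, 135] for k=0..6.
π_104 has 3 disjoint cycles with lengths [95, 95, 1] on {0,…,190}.
3 cycles on 191: each ℓ→(−1)^(ℓ−1), product (−1)^188 = +1.

+1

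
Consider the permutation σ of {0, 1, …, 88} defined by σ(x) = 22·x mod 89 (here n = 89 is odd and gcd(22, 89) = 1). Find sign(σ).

Start at x=64: 64 → 73 → 4 → 88 → 67 → 50 → 32 → … (one orbit).
Cycle type of π: 22×4 + 1; total 5 cycles.
89 − 5 = 84 transpositions; sign(π) = (−1)^84 = +1.

+1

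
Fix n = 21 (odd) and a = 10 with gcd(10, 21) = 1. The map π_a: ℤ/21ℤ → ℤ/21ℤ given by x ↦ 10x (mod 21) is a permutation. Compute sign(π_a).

-1

Start at x=16: 16 → 13 → 4 → 19 → 1 → 10 → 16 (one orbit).
6 cycles of lengths [6, 6, 6, 1, 1, 1].
Σ(ℓ_i−1) = 21−6 = 15; sign = (−1)^15 = -1.
The Jacobi symbol (10|21) = -1 (Zolotarev) agrees.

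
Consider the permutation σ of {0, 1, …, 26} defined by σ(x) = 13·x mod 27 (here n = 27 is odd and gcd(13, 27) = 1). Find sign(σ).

Trace 22: π^k(22) = [22, 16, 19, 4, 25, 1, 13] for k=0..6.
Cycle lengths of π_13 on ℤ/27ℤ: [9, 9, 3, 3, 1, 1, 1]; 7 cycles in total.
n − c = 27 − 7 = 20; sign = (−1)^20 = +1.
Check: (13/27) = +1 by Zolotarev.

+1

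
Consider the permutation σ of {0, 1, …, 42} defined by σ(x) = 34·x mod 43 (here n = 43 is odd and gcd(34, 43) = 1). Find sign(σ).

-1

Orbit of 22 under x↦34x: [22, 17, 19, 1, 34, 38, 2]… (length divides ord_43(34)).
π_34 has 2 disjoint cycles with lengths [42, 1] on {0,…,42}.
With 2 cycles on 43 points, sign = (−1)^{43−2} = -1.
Check: (34/43) = -1 by Zolotarev.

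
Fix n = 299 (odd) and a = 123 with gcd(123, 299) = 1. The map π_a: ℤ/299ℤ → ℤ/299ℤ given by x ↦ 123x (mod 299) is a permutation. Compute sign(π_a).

Trace 151: π^k(151) = [151, 35, 119, 285, 72, 185, 31] for k=0..6.
Cycle type of π: 132×2 + 12 + 11×2 + 1; total 6 cycles.
n − c = 299 − 6 = 293; sign = (−1)^293 = -1.
Via Zolotarev, sign(π_{123}) = (123|299) = -1.

-1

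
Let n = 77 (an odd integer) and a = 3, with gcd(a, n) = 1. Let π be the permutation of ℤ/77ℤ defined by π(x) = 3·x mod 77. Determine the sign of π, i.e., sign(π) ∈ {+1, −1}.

-1

Trace 64: π^k(64) = [64, 38, 37, 34, 25, 75, 71] for k=0..6.
Cycle lengths of π_3 on ℤ/77ℤ: [30, 30, 6, 5, 5, 1]; 6 cycles in total.
n − c = 77 − 6 = 71; sign = (−1)^71 = -1.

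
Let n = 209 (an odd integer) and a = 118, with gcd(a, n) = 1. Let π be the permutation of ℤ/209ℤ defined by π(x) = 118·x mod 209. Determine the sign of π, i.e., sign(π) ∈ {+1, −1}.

Orbit of 85 under x↦118x: [85, 207, 182, 158, 43, 58, 156]… (length divides ord_209(118)).
Cycle type of π: 90×2 + 10 + 9×2 + 1; total 6 cycles.
6 cycles on 209: each ℓ→(−1)^(ℓ−1), product (−1)^203 = -1.
Check: (118/209) = -1 by Zolotarev.

-1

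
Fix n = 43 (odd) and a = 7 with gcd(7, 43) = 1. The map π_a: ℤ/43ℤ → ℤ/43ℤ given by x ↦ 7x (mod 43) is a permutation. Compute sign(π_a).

Orbit of 37 under x↦7x: [37, 1, 7, 6, 42, 36]… (length divides ord_43(7)).
8 cycles of lengths [6, 6, 6, 6, 6, 6, 6, 1].
n − c = 43 − 8 = 35; sign = (−1)^35 = -1.
Via Zolotarev, sign(π_{7}) = (7|43) = -1.

-1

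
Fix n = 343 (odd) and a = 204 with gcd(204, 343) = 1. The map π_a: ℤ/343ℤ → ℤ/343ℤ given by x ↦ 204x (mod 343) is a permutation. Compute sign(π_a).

Start at x=246: 246 → 106 → 15 → 316 → 323 → 36 → 141 → … (one orbit).
19 cycles of lengths [49, 49, 49, 49, 49, 49, 7, 7, 7, 7, 7, 7, 1, 1, 1, 1, 1, 1, 1].
19 cycles on 343: each ℓ→(−1)^(ℓ−1), product (−1)^324 = +1.
The Jacobi symbol (204|343) = +1 (Zolotarev) agrees.

+1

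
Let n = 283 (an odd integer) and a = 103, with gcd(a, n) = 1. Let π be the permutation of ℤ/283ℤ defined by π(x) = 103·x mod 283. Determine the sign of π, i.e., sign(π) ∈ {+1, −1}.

+1

Orbit of 164 under x↦103x: [164, 195, 275, 25, 28, 54, 185]… (length divides ord_283(103)).
π_103 has 3 disjoint cycles with lengths [141, 141, 1] on {0,…,282}.
sign(π) = (−1)^{n − #cycles} = (−1)^{283−3} = (−1)^280 = +1.
(103|283)_J = +1 (Zolotarev's lemma cross-check).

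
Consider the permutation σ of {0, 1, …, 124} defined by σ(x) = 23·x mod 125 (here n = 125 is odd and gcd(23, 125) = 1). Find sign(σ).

-1

Trace 34: π^k(34) = [34, 32, 111, 53, 94, 37, 101] for k=0..6.
The orbit structure of x ↦ 23x mod 125: 4 orbits of sizes [100, 20, 4, 1].
sign(π) = (−1)^{n − #cycles} = (−1)^{125−4} = (−1)^121 = -1.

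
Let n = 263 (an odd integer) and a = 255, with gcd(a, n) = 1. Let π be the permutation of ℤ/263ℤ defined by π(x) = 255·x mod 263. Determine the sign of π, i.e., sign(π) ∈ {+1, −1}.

Start at x=103: 103 → 228 → 17 → 127 → 36 → 238 → 200 → … (one orbit).
Decompose π into cycles: lengths [262, 1] (2 cycles, including the fixed point 0).
n − c = 263 − 2 = 261; sign = (−1)^261 = -1.
(255|263)_J = -1 (Zolotarev's lemma cross-check).

-1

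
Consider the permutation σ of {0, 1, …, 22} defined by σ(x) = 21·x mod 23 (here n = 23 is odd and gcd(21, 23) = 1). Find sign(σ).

-1

Orbit of 10 under x↦21x: [10, 3, 17, 12, 22, 2, 19]… (length divides ord_23(21)).
Cycle type of π: 22 + 1; total 2 cycles.
23 − 2 = 21 transpositions; sign(π) = (−1)^21 = -1.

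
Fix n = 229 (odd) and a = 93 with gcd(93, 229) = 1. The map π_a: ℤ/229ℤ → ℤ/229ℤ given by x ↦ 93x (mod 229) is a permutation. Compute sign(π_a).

-1

Start at x=199: 199 → 187 → 216 → 165 → 2 → 186 → 123 → … (one orbit).
The orbit structure of x ↦ 93x mod 229: 4 orbits of sizes [76, 76, 76, 1].
229 − 4 = 225 transpositions; sign(π) = (−1)^225 = -1.
(93|229)_J = -1 (Zolotarev's lemma cross-check).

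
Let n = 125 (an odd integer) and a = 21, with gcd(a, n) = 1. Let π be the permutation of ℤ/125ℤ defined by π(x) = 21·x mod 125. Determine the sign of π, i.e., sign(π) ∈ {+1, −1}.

Orbit of 96 under x↦21x: [96, 16, 86, 56, 51, 71, 116]… (length divides ord_125(21)).
13 cycles of lengths [25, 25, 25, 25, 5, 5, 5, 5, 1, 1, 1, 1, 1].
125 − 13 = 112 transpositions; sign(π) = (−1)^112 = +1.

+1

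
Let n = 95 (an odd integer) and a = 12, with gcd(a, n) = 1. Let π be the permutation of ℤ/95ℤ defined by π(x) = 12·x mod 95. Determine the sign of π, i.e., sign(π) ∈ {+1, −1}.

Start at x=37: 37 → 64 → 8 → 1 → 12 → 49 → 18 → … (one orbit).
Cycle lengths of π_12 on ℤ/95ℤ: [12, 12, 12, 12, 12, 12, 6, 6, 6, 4, 1]; 11 cycles in total.
n − c = 95 − 11 = 84; sign = (−1)^84 = +1.

+1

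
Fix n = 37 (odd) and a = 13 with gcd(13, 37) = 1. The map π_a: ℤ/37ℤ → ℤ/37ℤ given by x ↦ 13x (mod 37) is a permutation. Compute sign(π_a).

-1

Trace 19: π^k(19) = [19, 25, 29, 7, 17, 36, 24] for k=0..6.
π_13 has 2 disjoint cycles with lengths [36, 1] on {0,…,36}.
Σ(ℓ_i−1) = 37−2 = 35; sign = (−1)^35 = -1.
The Jacobi symbol (13|37) = -1 (Zolotarev) agrees.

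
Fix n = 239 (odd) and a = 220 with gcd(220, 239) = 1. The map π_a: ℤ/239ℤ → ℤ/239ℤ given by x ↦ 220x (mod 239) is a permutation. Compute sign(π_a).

+1

Start at x=225: 225 → 27 → 204 → 187 → 32 → 109 → 80 → … (one orbit).
The orbit structure of x ↦ 220x mod 239: 3 orbits of sizes [119, 119, 1].
n − c = 239 − 3 = 236; sign = (−1)^236 = +1.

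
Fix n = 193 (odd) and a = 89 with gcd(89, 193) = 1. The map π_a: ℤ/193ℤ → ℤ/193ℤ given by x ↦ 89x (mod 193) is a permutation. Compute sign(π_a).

Start at x=29: 29 → 72 → 39 → 190 → 119 → 169 → 180 → … (one orbit).
Decompose π into cycles: lengths [64, 64, 64, 1] (4 cycles, including the fixed point 0).
With 4 cycles on 193 points, sign = (−1)^{193−4} = -1.

-1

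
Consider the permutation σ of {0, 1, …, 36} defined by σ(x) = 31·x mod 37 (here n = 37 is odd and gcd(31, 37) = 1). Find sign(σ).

Trace 31: π^k(31) = [31, 36, 6, 1] for k=0..3.
The orbit structure of x ↦ 31x mod 37: 10 orbits of sizes [4, 4, 4, 4, 4, 4, 4, 4, 4, 1].
Σ(ℓ_i−1) = 37−10 = 27; sign = (−1)^27 = -1.

-1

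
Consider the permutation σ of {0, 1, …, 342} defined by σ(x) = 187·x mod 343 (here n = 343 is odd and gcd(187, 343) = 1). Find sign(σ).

-1

Start at x=10: 10 → 155 → 173 → 109 → 146 → 205 → 262 → … (one orbit).
π_187 has 4 disjoint cycles with lengths [294, 42, 6, 1] on {0,…,342}.
4 cycles on 343: each ℓ→(−1)^(ℓ−1), product (−1)^339 = -1.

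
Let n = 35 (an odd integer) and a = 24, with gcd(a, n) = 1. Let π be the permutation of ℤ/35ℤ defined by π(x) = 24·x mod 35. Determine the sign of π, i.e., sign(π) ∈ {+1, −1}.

Orbit of 34 under x↦24x: [34, 11, 19, 1, 24, 16]… (length divides ord_35(24)).
8 cycles of lengths [6, 6, 6, 6, 6, 2, 2, 1].
8 cycles on 35: each ℓ→(−1)^(ℓ−1), product (−1)^27 = -1.

-1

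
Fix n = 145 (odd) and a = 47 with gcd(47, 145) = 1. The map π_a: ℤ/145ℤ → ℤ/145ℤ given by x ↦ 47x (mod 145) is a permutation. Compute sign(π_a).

Orbit of 48 under x↦47x: [48, 81, 37, 144, 98, 111, 142]… (length divides ord_145(47)).
Cycle type of π: 28×5 + 4 + 1; total 7 cycles.
7 cycles on 145: each ℓ→(−1)^(ℓ−1), product (−1)^138 = +1.
Check: (47/145) = +1 by Zolotarev.

+1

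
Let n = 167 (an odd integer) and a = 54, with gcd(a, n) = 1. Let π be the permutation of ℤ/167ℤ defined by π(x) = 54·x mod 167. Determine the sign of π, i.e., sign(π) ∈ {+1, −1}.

Start at x=61: 61 → 121 → 21 → 132 → 114 → 144 → 94 → … (one orbit).
Decompose π into cycles: lengths [83, 83, 1] (3 cycles, including the fixed point 0).
3 cycles on 167: each ℓ→(−1)^(ℓ−1), product (−1)^164 = +1.

+1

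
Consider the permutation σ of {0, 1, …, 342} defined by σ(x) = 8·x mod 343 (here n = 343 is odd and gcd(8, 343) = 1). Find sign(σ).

+1

Trace 29: π^k(29) = [29, 232, 141, 99, 106, 162, 267] for k=0..6.
Cycle type of π: 49×6 + 7×6 + 1×7; total 19 cycles.
sign(π) = (−1)^{n − #cycles} = (−1)^{343−19} = (−1)^324 = +1.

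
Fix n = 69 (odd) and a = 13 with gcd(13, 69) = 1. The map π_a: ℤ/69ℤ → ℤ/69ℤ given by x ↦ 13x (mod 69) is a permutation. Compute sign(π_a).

Start at x=1: 1 → 13 → 31 → 58 → 64 → 4 → 52 → … (one orbit).
9 cycles of lengths [11, 11, 11, 11, 11, 11, 1, 1, 1].
Σ(ℓ_i−1) = 69−9 = 60; sign = (−1)^60 = +1.
The Jacobi symbol (13|69) = +1 (Zolotarev) agrees.

+1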